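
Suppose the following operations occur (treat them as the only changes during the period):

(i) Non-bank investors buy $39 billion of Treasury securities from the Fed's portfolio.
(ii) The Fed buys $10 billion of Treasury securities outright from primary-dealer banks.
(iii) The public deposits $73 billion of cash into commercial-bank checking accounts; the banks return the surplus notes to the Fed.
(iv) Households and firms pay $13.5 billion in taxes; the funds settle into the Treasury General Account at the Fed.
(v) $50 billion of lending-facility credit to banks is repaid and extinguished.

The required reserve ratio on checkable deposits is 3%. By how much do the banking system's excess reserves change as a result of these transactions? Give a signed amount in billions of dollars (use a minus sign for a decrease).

Asset sale (to non-banks) $39 billion: reserves −$39B, deposits −$39B.
OMO purchase (from banks) $10 billion: reserves +$10B, deposits 0.
Currency deposit $73 billion: reserves +$73B, deposits +$73B.
Government account inflow $13.5 billion: reserves −$13.5B, deposits −$13.5B.
Discount-window repayment $50 billion: reserves −$50B, deposits 0.
Totals: Δreserves = −$19.5B, Δdeposits = +$20.5B.
Δrequired reserves = 3% × +$20.5B = +$0.615B.
Δexcess reserves = Δreserves − Δrequired = −$19.5B − (+$0.615B) = -$20.115 billion.

-$20.115 billion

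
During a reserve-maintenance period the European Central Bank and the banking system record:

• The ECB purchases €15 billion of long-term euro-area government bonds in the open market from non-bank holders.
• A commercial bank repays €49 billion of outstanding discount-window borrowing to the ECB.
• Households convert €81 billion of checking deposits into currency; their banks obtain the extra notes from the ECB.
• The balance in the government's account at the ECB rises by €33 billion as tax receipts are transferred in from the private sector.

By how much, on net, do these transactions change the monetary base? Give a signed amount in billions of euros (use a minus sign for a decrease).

Asset purchase (from non-banks) €15 billion: ECB balance sheet expands → +€15B.
Discount-window repayment €49 billion: ECB balance sheet contracts → −€49B.
Currency withdrawal €81 billion: just a shift between currency and reserves — both are base money → 0.
Government account inflow €33 billion: reserves shift to a non-base liability → −€33B.
Net: 15 − 49 + 0 − 33 = -€67 billion.

-€67 billion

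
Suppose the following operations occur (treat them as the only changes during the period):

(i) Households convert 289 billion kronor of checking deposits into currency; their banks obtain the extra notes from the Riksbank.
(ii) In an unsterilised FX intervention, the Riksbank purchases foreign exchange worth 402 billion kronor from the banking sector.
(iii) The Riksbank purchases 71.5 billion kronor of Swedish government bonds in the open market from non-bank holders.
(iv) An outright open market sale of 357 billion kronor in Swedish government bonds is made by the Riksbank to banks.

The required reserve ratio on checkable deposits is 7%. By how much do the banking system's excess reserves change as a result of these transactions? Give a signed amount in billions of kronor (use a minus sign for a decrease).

-157.275 billion

Currency withdrawal 289 billion kronor: reserves −289B, deposits −289B.
FX purchase 402 billion kronor: reserves +402B, deposits 0.
Asset purchase (from non-banks) 71.5 billion kronor: reserves +71.5B, deposits +71.5B.
OMO sale (to banks) 357 billion kronor: reserves −357B, deposits 0.
Totals: Δreserves = −172.5B, Δdeposits = −217.5B.
Δrequired reserves = 7% × −217.5B = −15.225B.
Δexcess reserves = Δreserves − Δrequired = −172.5B − (−15.225B) = -157.275 billion.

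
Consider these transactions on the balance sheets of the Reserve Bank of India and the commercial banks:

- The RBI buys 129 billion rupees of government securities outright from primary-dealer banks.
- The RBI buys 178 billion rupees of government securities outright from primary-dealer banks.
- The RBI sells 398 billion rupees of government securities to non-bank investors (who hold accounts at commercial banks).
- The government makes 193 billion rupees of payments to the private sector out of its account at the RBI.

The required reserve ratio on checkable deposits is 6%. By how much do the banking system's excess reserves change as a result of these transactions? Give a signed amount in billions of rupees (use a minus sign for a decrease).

OMO purchase (from banks) 129 billion rupees: reserves +129B, deposits 0.
OMO purchase (from banks) 178 billion rupees: reserves +178B, deposits 0.
Asset sale (to non-banks) 398 billion rupees: reserves −398B, deposits −398B.
Government spending 193 billion rupees: reserves +193B, deposits +193B.
Totals: Δreserves = +102B, Δdeposits = −205B.
Δrequired reserves = 6% × −205B = −12.3B.
Δexcess reserves = Δreserves − Δrequired = +102B − (−12.3B) = +114.3 billion.

+114.3 billion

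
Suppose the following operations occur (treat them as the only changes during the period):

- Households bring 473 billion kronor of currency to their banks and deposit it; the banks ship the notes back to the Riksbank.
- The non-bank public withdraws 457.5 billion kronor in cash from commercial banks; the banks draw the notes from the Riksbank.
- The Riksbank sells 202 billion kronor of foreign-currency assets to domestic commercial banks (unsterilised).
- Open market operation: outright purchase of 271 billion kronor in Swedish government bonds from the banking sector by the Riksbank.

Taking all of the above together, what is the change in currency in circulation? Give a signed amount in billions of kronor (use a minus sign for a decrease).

-15.5 billion

Riksbank balance sheet:
  Assets:      Securities +271B, Foreign assets −202B
  Liabilities: Bank reserves +84.5B, Currency in circulation −15.5B
So the change in currency in circulation is -15.5 billion.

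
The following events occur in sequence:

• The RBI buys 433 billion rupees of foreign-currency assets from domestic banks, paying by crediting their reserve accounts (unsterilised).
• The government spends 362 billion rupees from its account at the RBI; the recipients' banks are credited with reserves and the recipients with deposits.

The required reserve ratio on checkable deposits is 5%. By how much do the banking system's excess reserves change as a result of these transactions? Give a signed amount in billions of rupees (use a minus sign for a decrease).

+776.9 billion

FX purchase 433 billion rupees: reserves +433B, deposits 0.
Government spending 362 billion rupees: reserves +362B, deposits +362B.
Totals: Δreserves = +795B, Δdeposits = +362B.
Δrequired reserves = 5% × +362B = +18.1B.
Δexcess reserves = Δreserves − Δrequired = +795B − (+18.1B) = +776.9 billion.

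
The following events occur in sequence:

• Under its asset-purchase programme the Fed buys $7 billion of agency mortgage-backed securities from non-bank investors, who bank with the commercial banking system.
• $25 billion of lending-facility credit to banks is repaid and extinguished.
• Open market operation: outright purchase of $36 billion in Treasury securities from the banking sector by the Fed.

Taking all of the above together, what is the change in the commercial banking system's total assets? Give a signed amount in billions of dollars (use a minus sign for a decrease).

Asset purchase (from non-banks) $7 billion: bank balance sheets expand → +$7B.
Discount-window repayment $25 billion: bank balance sheets shrink → −$25B.
OMO purchase (from banks) $36 billion: just an asset swap on bank balance sheets → 0.
Net: 7 − 25 + 0 = -$18 billion.

-$18 billion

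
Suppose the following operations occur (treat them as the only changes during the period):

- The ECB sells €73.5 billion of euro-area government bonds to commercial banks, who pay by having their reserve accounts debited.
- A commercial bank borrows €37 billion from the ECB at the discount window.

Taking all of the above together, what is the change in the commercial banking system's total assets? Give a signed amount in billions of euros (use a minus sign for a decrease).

+€37 billion

OMO sale (to banks) €73.5 billion: just an asset swap on bank balance sheets → 0.
Discount-window loan €37 billion: bank balance sheets expand → +€37B.
Net: 0 + 37 = +€37 billion.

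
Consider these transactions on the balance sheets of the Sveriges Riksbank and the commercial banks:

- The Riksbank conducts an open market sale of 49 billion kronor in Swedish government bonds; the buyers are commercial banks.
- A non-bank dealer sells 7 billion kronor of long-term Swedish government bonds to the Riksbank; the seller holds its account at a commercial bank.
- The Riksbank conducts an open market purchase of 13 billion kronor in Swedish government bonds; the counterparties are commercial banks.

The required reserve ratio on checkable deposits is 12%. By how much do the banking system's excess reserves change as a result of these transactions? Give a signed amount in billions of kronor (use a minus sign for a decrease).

-29.84 billion

OMO sale (to banks) 49 billion kronor: reserves −49B, deposits 0.
Asset purchase (from non-banks) 7 billion kronor: reserves +7B, deposits +7B.
OMO purchase (from banks) 13 billion kronor: reserves +13B, deposits 0.
Totals: Δreserves = −29B, Δdeposits = +7B.
Δrequired reserves = 12% × +7B = +0.84B.
Δexcess reserves = Δreserves − Δrequired = −29B − (+0.84B) = -29.84 billion.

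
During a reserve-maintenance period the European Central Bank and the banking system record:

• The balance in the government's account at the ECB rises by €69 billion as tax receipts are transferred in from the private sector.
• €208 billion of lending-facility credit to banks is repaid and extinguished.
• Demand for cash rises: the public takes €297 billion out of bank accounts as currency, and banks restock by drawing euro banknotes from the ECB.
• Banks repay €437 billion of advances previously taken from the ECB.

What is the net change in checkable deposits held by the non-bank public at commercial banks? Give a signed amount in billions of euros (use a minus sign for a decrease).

-€366 billion

Government account inflow €69 billion: non-bank counterparties' bank balances fall → −€69B.
Discount-window repayment €208 billion: the counterparty is a bank, so public deposits are unchanged → 0.
Currency withdrawal €297 billion: non-bank counterparties' bank balances fall → −€297B.
Discount-window repayment €437 billion: the counterparty is a bank, so public deposits are unchanged → 0.
Net: −69 + 0 − 297 + 0 = -€366 billion.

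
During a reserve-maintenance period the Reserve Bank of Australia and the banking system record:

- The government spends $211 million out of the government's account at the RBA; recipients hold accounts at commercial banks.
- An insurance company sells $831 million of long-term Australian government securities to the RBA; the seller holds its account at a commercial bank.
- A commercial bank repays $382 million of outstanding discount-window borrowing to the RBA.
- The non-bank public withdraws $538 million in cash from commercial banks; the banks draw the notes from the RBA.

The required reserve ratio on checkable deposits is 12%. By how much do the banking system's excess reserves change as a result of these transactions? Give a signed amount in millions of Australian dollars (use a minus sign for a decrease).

Government spending $211 million: reserves +$211M, deposits +$211M.
Asset purchase (from non-banks) $831 million: reserves +$831M, deposits +$831M.
Discount-window repayment $382 million: reserves −$382M, deposits 0.
Currency withdrawal $538 million: reserves −$538M, deposits −$538M.
Totals: Δreserves = +$122M, Δdeposits = +$504M.
Δrequired reserves = 12% × +$504M = +$60.48M.
Δexcess reserves = Δreserves − Δrequired = +$122M − (+$60.48M) = +$61.52 million.

+$61.52 million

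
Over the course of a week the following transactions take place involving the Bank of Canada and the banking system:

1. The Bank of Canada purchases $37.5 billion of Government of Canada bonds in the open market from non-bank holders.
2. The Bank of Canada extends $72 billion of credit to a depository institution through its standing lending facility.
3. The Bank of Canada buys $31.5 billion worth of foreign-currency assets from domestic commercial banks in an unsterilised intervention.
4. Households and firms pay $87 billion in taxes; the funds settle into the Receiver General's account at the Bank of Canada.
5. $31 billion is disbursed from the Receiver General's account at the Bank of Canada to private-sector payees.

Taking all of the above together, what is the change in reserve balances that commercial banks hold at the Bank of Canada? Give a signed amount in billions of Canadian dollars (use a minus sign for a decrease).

+$85 billion

Asset purchase (from non-banks) $37.5 billion: the Bank of Canada pays by crediting reserve accounts → +$37.5B.
Discount-window loan $72 billion: the loan is credited to the bank's reserve account → +$72B.
FX purchase $31.5 billion: the Bank of Canada pays by crediting reserve accounts → +$31.5B.
Government account inflow $87 billion: funds move from bank reserves into the government account → −$87B.
Government spending $31 billion: government payments flow into bank reserve accounts → +$31B.
Net: 37.5 + 72 + 31.5 − 87 + 31 = +$85 billion.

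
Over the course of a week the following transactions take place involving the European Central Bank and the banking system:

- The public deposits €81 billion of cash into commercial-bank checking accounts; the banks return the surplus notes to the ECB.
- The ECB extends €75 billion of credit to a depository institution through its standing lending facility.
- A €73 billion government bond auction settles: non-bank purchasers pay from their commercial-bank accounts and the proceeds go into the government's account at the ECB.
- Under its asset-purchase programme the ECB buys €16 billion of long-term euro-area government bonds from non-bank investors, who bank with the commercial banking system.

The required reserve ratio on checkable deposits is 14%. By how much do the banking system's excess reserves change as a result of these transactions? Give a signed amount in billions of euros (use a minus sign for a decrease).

Currency deposit €81 billion: reserves +€81B, deposits +€81B.
Discount-window loan €75 billion: reserves +€75B, deposits 0.
Government account inflow €73 billion: reserves −€73B, deposits −€73B.
Asset purchase (from non-banks) €16 billion: reserves +€16B, deposits +€16B.
Totals: Δreserves = +€99B, Δdeposits = +€24B.
Δrequired reserves = 14% × +€24B = +€3.36B.
Δexcess reserves = Δreserves − Δrequired = +€99B − (+€3.36B) = +€95.64 billion.

+€95.64 billion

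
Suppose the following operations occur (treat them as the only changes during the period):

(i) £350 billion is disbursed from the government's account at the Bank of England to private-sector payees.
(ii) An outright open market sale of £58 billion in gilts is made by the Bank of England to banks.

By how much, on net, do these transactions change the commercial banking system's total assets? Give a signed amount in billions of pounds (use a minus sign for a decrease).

Government spending £350 billion: bank balance sheets expand → +£350B.
OMO sale (to banks) £58 billion: just an asset swap on bank balance sheets → 0.
Net: 350 + 0 = +£350 billion.

+£350 billion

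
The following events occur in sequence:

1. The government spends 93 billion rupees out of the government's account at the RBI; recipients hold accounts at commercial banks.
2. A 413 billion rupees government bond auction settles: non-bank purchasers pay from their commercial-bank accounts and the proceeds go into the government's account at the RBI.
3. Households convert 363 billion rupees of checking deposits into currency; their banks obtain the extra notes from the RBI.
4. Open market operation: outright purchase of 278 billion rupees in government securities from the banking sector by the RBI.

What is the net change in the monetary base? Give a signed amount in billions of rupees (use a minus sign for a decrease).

-42 billion

Government spending 93 billion rupees: a non-base liability converts back to reserves → +93B.
Government account inflow 413 billion rupees: reserves shift to a non-base liability → −413B.
Currency withdrawal 363 billion rupees: just a shift between currency and reserves — both are base money → 0.
OMO purchase (from banks) 278 billion rupees: RBI balance sheet expands → +278B.
Net: 93 − 413 + 0 + 278 = -42 billion.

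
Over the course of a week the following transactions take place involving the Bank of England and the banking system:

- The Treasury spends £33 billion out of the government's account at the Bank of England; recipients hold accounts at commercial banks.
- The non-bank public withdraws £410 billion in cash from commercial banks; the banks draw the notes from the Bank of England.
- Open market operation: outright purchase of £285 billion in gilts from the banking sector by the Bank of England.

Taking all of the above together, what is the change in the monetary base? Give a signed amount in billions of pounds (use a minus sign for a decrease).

+£318 billion

Bank of England balance sheet:
  Assets:      Securities +£285B
  Liabilities: Bank reserves −£92B, Currency in circulation +£410B, Government deposits −£33B
Commercial banking system:
  Assets:      Reserves at CB −£92B, Securities −£285B
  Liabilities: Checkable deposits −£377B
Monetary base = currency + reserves: +£410B + (−£92B) = +£318 billion.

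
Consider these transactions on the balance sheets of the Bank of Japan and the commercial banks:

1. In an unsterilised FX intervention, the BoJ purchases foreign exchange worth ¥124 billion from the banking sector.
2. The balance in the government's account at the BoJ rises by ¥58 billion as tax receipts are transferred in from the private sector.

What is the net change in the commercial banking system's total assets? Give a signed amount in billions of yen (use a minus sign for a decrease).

FX purchase ¥124 billion: just an asset swap on bank balance sheets → 0.
Government account inflow ¥58 billion: bank balance sheets shrink → −¥58B.
Net: 0 − 58 = -¥58 billion.

-¥58 billion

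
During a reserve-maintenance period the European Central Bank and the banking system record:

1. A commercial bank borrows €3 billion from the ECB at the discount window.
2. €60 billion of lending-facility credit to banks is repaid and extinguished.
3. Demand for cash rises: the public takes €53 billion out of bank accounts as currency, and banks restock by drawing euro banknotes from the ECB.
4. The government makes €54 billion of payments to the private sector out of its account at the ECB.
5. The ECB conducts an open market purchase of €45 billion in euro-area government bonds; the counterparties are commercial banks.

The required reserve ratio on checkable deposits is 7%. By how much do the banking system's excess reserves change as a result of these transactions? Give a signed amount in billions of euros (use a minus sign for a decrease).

Discount-window loan €3 billion: reserves +€3B, deposits 0.
Discount-window repayment €60 billion: reserves −€60B, deposits 0.
Currency withdrawal €53 billion: reserves −€53B, deposits −€53B.
Government spending €54 billion: reserves +€54B, deposits +€54B.
OMO purchase (from banks) €45 billion: reserves +€45B, deposits 0.
Totals: Δreserves = −€11B, Δdeposits = +€1B.
Δrequired reserves = 7% × +€1B = +€0.07B.
Δexcess reserves = Δreserves − Δrequired = −€11B − (+€0.07B) = -€11.07 billion.

-€11.07 billion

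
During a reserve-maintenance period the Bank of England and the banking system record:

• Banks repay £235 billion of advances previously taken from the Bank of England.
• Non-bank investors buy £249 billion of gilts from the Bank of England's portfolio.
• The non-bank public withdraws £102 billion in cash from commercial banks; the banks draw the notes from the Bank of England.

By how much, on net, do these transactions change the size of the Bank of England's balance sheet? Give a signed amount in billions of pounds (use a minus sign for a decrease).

Discount-window repayment £235 billion: a Bank of England asset is shed → −£235B.
Asset sale (to non-banks) £249 billion: a Bank of England asset is shed → −£249B.
Currency withdrawal £102 billion: only the composition of liabilities changes → 0.
Net: −235 − 249 + 0 = -£484 billion.

-£484 billion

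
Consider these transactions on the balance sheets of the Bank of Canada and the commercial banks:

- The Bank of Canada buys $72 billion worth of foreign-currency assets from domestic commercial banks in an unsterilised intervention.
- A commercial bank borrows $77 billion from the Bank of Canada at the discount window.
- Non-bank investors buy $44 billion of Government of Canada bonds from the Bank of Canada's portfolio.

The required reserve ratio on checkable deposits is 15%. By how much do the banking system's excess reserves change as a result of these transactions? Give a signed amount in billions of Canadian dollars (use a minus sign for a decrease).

FX purchase $72 billion: reserves +$72B, deposits 0.
Discount-window loan $77 billion: reserves +$77B, deposits 0.
Asset sale (to non-banks) $44 billion: reserves −$44B, deposits −$44B.
Totals: Δreserves = +$105B, Δdeposits = −$44B.
Δrequired reserves = 15% × −$44B = −$6.6B.
Δexcess reserves = Δreserves − Δrequired = +$105B − (−$6.6B) = +$111.6 billion.

+$111.6 billion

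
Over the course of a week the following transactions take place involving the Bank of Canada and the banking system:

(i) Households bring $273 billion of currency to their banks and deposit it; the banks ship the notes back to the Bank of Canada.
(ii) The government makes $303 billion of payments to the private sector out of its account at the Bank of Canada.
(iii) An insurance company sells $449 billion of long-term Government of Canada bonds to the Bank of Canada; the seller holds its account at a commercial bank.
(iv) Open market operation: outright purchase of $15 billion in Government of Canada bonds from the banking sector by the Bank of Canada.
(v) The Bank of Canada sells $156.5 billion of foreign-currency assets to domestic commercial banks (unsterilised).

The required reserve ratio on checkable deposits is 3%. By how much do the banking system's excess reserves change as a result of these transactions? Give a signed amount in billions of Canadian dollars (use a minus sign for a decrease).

+$852.75 billion

Currency deposit $273 billion: reserves +$273B, deposits +$273B.
Government spending $303 billion: reserves +$303B, deposits +$303B.
Asset purchase (from non-banks) $449 billion: reserves +$449B, deposits +$449B.
OMO purchase (from banks) $15 billion: reserves +$15B, deposits 0.
FX sale $156.5 billion: reserves −$156.5B, deposits 0.
Totals: Δreserves = +$883.5B, Δdeposits = +$1025B.
Δrequired reserves = 3% × +$1025B = +$30.75B.
Δexcess reserves = Δreserves − Δrequired = +$883.5B − (+$30.75B) = +$852.75 billion.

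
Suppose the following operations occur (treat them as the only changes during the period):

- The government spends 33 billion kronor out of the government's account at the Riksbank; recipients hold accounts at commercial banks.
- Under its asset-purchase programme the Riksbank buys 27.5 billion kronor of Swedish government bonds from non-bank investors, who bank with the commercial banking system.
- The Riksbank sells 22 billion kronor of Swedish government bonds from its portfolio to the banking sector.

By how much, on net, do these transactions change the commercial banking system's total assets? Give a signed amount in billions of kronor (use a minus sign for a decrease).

+60.5 billion

Riksbank balance sheet:
  Assets:      Securities +5.5B
  Liabilities: Bank reserves +38.5B, Government deposits −33B
Commercial banking system:
  Assets:      Reserves at CB +38.5B, Securities +22B
  Liabilities: Checkable deposits +60.5B
Change in total bank assets = +60.5 billion.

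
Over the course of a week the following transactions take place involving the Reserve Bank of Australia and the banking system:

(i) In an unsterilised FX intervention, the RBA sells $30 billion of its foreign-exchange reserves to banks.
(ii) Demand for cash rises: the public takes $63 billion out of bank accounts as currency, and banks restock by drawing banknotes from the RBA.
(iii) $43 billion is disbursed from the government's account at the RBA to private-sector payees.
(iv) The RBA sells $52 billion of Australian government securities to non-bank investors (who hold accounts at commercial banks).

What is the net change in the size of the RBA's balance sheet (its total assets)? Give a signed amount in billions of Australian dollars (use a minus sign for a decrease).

FX sale $30 billion: an RBA asset is shed → −$30B.
Currency withdrawal $63 billion: only the composition of liabilities changes → 0.
Government spending $43 billion: only the composition of liabilities changes → 0.
Asset sale (to non-banks) $52 billion: an RBA asset is shed → −$52B.
Net: −30 + 0 + 0 − 52 = -$82 billion.

-$82 billion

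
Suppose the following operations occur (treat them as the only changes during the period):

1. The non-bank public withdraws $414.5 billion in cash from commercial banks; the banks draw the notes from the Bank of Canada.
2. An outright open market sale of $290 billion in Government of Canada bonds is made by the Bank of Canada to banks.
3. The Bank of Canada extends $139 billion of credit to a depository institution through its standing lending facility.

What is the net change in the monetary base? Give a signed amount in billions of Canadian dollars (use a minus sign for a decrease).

Currency withdrawal $414.5 billion: just a shift between currency and reserves — both are base money → 0.
OMO sale (to banks) $290 billion: Bank of Canada balance sheet contracts → −$290B.
Discount-window loan $139 billion: Bank of Canada balance sheet expands → +$139B.
Net: 0 − 290 + 139 = -$151 billion.

-$151 billion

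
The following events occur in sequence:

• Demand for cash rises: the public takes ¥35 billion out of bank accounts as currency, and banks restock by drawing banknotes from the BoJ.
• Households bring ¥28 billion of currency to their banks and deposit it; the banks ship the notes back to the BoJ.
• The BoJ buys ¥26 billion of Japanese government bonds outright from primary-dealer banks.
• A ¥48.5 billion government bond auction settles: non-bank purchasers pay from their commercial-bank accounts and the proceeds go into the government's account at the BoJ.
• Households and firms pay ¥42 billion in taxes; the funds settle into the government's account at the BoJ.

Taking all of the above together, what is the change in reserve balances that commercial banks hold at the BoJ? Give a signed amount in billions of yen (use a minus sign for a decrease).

-¥71.5 billion

BoJ balance sheet:
  Assets:      Securities +¥26B
  Liabilities: Bank reserves −¥71.5B, Currency in circulation +¥7B, Government deposits +¥90.5B
So the change in reserve balances that commercial banks hold at the BoJ is -¥71.5 billion.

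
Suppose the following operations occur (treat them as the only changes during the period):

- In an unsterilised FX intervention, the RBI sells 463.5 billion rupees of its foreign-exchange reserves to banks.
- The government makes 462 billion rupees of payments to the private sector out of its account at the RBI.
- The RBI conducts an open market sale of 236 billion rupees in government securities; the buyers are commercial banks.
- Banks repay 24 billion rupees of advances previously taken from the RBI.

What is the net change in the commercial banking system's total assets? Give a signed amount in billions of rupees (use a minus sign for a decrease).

RBI balance sheet:
  Assets:      Securities −236B, Loans to banks −24B, Foreign assets −463.5B
  Liabilities: Bank reserves −261.5B, Government deposits −462B
Commercial banking system:
  Assets:      Reserves at CB −261.5B, Securities +236B, Foreign assets +463.5B
  Liabilities: Checkable deposits +462B, Borrowings from CB −24B
Change in total bank assets = +438 billion.

+438 billion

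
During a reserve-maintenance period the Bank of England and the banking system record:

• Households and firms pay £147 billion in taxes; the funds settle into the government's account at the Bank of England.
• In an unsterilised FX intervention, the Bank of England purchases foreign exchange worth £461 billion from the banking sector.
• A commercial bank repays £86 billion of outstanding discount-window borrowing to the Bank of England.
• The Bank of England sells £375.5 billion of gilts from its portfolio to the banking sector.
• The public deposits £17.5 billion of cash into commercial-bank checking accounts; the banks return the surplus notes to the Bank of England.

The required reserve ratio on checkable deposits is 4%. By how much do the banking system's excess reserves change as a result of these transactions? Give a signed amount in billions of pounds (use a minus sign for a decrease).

-£124.82 billion

Government account inflow £147 billion: reserves −£147B, deposits −£147B.
FX purchase £461 billion: reserves +£461B, deposits 0.
Discount-window repayment £86 billion: reserves −£86B, deposits 0.
OMO sale (to banks) £375.5 billion: reserves −£375.5B, deposits 0.
Currency deposit £17.5 billion: reserves +£17.5B, deposits +£17.5B.
Totals: Δreserves = −£130B, Δdeposits = −£129.5B.
Δrequired reserves = 4% × −£129.5B = −£5.18B.
Δexcess reserves = Δreserves − Δrequired = −£130B − (−£5.18B) = -£124.82 billion.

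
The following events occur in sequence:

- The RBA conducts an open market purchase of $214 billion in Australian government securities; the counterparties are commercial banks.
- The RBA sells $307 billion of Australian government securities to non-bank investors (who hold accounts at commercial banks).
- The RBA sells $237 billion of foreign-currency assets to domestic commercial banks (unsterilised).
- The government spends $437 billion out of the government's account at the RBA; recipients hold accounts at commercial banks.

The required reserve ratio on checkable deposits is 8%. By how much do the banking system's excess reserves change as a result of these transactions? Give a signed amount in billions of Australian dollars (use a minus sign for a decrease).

OMO purchase (from banks) $214 billion: reserves +$214B, deposits 0.
Asset sale (to non-banks) $307 billion: reserves −$307B, deposits −$307B.
FX sale $237 billion: reserves −$237B, deposits 0.
Government spending $437 billion: reserves +$437B, deposits +$437B.
Totals: Δreserves = +$107B, Δdeposits = +$130B.
Δrequired reserves = 8% × +$130B = +$10.4B.
Δexcess reserves = Δreserves − Δrequired = +$107B − (+$10.4B) = +$96.6 billion.

+$96.6 billion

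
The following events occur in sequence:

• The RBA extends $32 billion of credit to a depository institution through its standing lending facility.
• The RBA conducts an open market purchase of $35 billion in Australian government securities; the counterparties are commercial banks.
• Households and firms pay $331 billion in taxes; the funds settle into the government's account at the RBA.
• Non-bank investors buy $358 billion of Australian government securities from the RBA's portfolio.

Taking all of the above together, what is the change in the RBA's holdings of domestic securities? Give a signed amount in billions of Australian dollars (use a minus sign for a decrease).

-$323 billion

RBA balance sheet:
  Assets:      Securities −$323B, Loans to banks +$32B
  Liabilities: Bank reserves −$622B, Government deposits +$331B
So the change in the RBA's holdings of domestic securities is -$323 billion.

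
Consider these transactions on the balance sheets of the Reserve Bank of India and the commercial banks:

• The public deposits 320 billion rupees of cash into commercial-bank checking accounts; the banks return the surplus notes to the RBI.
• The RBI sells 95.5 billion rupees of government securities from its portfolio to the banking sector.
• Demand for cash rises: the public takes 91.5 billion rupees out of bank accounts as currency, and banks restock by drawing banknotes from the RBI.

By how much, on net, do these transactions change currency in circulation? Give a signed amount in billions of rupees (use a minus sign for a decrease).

-228.5 billion

RBI balance sheet:
  Assets:      Securities −95.5B
  Liabilities: Bank reserves +133B, Currency in circulation −228.5B
So the change in currency in circulation is -228.5 billion.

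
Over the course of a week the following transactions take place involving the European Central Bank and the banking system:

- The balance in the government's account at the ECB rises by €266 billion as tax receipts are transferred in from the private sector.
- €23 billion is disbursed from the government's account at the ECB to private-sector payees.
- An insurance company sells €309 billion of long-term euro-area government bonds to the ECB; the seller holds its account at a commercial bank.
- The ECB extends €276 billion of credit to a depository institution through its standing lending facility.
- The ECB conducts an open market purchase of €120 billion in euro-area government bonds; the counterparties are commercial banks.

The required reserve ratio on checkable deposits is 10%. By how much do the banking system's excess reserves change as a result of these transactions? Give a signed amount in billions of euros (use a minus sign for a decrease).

Government account inflow €266 billion: reserves −€266B, deposits −€266B.
Government spending €23 billion: reserves +€23B, deposits +€23B.
Asset purchase (from non-banks) €309 billion: reserves +€309B, deposits +€309B.
Discount-window loan €276 billion: reserves +€276B, deposits 0.
OMO purchase (from banks) €120 billion: reserves +€120B, deposits 0.
Totals: Δreserves = +€462B, Δdeposits = +€66B.
Δrequired reserves = 10% × +€66B = +€6.6B.
Δexcess reserves = Δreserves − Δrequired = +€462B − (+€6.6B) = +€455.4 billion.

+€455.4 billion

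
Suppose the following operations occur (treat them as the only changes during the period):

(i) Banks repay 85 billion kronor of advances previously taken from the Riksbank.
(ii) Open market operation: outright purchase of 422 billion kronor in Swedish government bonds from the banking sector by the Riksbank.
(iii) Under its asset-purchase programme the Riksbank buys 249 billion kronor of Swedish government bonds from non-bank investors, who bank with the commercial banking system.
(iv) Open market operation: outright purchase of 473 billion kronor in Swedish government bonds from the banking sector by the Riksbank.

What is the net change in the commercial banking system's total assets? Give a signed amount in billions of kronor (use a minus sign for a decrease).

+164 billion

Riksbank balance sheet:
  Assets:      Securities +1144B, Loans to banks −85B
  Liabilities: Bank reserves +1059B
Commercial banking system:
  Assets:      Reserves at CB +1059B, Securities −895B
  Liabilities: Checkable deposits +249B, Borrowings from CB −85B
Change in total bank assets = +164 billion.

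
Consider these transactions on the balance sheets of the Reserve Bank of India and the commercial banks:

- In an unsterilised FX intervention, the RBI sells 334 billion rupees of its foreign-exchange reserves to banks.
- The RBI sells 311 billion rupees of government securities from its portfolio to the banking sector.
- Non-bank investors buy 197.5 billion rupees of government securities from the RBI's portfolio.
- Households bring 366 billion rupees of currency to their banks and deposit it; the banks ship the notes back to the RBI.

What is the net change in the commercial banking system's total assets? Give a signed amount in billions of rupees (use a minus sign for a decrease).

FX sale 334 billion rupees: just an asset swap on bank balance sheets → 0.
OMO sale (to banks) 311 billion rupees: just an asset swap on bank balance sheets → 0.
Asset sale (to non-banks) 197.5 billion rupees: bank balance sheets shrink → −197.5B.
Currency deposit 366 billion rupees: bank balance sheets expand → +366B.
Net: 0 + 0 − 197.5 + 366 = +168.5 billion.

+168.5 billion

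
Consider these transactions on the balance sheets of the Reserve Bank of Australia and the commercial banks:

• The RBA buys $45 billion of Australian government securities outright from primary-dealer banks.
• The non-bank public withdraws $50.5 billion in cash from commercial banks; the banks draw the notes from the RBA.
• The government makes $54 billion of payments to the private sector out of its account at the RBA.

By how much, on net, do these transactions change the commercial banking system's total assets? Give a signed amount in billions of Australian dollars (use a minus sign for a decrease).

+$3.5 billion

OMO purchase (from banks) $45 billion: just an asset swap on bank balance sheets → 0.
Currency withdrawal $50.5 billion: bank balance sheets shrink → −$50.5B.
Government spending $54 billion: bank balance sheets expand → +$54B.
Net: 0 − 50.5 + 54 = +$3.5 billion.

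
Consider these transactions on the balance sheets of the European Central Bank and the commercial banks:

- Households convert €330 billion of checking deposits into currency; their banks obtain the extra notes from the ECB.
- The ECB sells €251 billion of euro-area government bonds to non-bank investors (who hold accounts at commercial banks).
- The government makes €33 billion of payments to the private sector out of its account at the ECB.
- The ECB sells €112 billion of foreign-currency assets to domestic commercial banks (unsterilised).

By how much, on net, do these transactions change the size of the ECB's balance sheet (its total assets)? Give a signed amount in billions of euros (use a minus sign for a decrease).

ECB balance sheet:
  Assets:      Securities −€251B, Foreign assets −€112B
  Liabilities: Bank reserves −€660B, Currency in circulation +€330B, Government deposits −€33B
Change in total ECB assets = -€363 billion.

-€363 billion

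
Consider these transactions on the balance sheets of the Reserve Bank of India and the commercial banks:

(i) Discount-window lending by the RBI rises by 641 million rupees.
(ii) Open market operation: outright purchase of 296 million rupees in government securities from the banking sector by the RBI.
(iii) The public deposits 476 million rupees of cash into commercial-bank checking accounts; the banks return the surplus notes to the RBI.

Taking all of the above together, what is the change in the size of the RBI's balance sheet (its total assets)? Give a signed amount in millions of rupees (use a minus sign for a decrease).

RBI balance sheet:
  Assets:      Securities +296M, Loans to banks +641M
  Liabilities: Bank reserves +1413M, Currency in circulation −476M
Commercial banking system:
  Assets:      Reserves at CB +1413M, Securities −296M
  Liabilities: Checkable deposits +476M, Borrowings from CB +641M
Change in total RBI assets = +937 million.

+937 million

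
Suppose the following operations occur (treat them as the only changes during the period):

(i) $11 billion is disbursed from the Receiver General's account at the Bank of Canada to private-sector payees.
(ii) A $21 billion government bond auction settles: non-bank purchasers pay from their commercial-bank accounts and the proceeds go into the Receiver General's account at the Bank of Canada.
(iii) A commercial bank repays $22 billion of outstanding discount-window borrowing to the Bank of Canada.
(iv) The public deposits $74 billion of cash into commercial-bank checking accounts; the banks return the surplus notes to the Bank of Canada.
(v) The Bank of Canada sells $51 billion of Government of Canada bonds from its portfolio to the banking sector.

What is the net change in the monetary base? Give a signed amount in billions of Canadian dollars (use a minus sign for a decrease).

Government spending $11 billion: a non-base liability converts back to reserves → +$11B.
Government account inflow $21 billion: reserves shift to a non-base liability → −$21B.
Discount-window repayment $22 billion: Bank of Canada balance sheet contracts → −$22B.
Currency deposit $74 billion: just a shift between currency and reserves — both are base money → 0.
OMO sale (to banks) $51 billion: Bank of Canada balance sheet contracts → −$51B.
Net: 11 − 21 − 22 + 0 − 51 = -$83 billion.

-$83 billion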